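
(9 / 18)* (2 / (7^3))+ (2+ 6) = 2745 / 343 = 8.00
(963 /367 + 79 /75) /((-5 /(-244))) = 24697192 /137625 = 179.45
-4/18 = -2/9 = -0.22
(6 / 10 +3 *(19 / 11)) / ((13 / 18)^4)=33382368 / 1570855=21.25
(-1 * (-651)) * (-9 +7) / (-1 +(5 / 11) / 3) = 3069 / 2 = 1534.50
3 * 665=1995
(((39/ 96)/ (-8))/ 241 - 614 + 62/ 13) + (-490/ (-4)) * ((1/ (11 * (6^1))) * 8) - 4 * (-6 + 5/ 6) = -15184871881/ 26467584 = -573.72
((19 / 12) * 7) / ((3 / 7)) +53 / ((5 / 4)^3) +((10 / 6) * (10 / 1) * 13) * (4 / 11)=6523357 / 49500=131.78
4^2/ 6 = 2.67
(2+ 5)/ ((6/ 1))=7/ 6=1.17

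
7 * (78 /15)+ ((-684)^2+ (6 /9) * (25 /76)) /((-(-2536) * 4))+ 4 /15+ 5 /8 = 96460289 /1156416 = 83.41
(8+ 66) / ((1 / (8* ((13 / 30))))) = 256.53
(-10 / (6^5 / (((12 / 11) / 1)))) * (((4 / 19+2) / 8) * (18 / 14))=-0.00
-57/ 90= -19/ 30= -0.63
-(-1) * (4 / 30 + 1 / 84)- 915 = -384239 / 420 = -914.85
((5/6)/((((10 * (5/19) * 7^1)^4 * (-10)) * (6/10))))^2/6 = 16983563041/70042332150000000000000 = 0.00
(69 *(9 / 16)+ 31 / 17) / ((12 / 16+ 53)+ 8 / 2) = 1579 / 2244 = 0.70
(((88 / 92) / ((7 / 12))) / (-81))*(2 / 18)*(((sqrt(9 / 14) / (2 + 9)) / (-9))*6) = 8*sqrt(14) / 273861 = 0.00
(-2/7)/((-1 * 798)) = 1/2793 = 0.00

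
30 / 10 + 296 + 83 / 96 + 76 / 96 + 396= 22293 / 32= 696.66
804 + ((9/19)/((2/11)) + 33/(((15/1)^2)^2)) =517236043/641250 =806.61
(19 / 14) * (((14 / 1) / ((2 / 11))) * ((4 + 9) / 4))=339.62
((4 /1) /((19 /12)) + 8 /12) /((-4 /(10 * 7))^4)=136556875 /456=299466.83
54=54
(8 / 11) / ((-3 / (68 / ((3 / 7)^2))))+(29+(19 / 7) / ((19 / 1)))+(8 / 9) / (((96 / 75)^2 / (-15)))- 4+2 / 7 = -19282553 / 266112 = -72.46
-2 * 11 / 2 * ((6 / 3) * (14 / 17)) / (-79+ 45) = 0.53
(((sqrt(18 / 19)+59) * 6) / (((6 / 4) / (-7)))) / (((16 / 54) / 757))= -8441307 / 2 - 429219 * sqrt(38) / 38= -4290282.02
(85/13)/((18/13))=85/18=4.72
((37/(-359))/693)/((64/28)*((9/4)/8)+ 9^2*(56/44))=-74/51615225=-0.00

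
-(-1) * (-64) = -64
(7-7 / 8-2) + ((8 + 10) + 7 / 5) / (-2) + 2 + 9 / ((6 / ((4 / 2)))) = -23 / 40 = -0.58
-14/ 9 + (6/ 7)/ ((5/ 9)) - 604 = -190264/ 315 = -604.01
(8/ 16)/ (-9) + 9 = 161/ 18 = 8.94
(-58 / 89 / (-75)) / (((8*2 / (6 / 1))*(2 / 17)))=0.03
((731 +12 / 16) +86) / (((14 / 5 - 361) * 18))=-16355 / 128952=-0.13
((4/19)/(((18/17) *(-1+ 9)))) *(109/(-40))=-1853/27360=-0.07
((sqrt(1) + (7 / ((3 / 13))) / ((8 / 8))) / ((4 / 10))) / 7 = 235 / 21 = 11.19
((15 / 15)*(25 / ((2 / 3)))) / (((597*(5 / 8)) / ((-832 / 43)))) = -16640 / 8557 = -1.94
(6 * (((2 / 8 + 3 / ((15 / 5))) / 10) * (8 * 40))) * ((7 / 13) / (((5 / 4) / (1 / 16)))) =6.46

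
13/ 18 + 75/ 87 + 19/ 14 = 5374/ 1827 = 2.94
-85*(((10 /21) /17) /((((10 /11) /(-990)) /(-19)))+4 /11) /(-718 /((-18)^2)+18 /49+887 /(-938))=144195986970 /8173847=17641.14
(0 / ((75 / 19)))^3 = 0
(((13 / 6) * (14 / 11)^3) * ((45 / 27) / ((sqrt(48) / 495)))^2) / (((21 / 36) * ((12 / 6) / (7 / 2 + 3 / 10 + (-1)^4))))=2866500 / 11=260590.91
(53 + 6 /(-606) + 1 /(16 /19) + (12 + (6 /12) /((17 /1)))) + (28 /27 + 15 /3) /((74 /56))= 1942402369 /27444528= 70.78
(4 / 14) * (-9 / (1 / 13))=-234 / 7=-33.43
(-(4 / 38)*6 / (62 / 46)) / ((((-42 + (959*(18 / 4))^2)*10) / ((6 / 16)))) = -69 / 73128269795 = -0.00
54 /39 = 18 /13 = 1.38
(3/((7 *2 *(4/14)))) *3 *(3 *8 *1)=54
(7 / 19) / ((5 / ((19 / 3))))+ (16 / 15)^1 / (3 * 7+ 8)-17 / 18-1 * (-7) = 17119 / 2610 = 6.56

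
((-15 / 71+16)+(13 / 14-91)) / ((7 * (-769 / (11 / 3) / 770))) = 44671385 / 1146579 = 38.96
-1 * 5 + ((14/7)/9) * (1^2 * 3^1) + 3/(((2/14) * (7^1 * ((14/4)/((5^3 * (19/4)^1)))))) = 21193/42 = 504.60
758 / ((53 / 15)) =11370 / 53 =214.53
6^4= 1296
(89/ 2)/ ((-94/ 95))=-8455/ 188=-44.97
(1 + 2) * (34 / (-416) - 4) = -2547 / 208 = -12.25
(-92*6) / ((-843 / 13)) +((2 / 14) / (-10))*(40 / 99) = 1656532 / 194733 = 8.51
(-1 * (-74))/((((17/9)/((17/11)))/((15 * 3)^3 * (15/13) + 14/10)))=4551754356/715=6366090.01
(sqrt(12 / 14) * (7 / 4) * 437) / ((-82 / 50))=-10925 * sqrt(42) / 164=-431.72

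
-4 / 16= -1 / 4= -0.25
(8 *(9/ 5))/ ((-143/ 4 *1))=-288/ 715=-0.40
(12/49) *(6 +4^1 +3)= 156/49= 3.18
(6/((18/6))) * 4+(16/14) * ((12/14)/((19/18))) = 8312/931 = 8.93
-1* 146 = -146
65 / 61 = 1.07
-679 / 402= -1.69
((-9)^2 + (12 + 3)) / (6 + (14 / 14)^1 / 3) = 288 / 19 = 15.16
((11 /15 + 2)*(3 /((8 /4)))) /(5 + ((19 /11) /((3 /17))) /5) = 33 /56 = 0.59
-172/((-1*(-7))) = -24.57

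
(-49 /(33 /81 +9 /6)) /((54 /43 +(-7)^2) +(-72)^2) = -113778 /23182519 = -0.00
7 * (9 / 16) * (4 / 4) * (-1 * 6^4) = -5103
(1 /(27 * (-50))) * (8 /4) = -1 /675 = -0.00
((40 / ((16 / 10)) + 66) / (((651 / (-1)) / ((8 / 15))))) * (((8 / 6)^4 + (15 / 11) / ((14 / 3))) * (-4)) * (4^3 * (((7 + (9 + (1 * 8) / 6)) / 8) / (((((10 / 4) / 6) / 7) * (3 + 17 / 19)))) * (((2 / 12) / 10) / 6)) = 17701703552 / 10347517125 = 1.71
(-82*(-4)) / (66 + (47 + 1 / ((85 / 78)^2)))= 2369800 / 822509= 2.88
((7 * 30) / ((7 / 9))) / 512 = 135 / 256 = 0.53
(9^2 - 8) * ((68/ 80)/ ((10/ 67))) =83147/ 200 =415.74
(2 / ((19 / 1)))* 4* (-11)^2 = 50.95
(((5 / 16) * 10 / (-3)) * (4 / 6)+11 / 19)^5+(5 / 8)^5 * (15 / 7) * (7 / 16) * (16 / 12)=2284155665702803 / 19164190454710272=0.12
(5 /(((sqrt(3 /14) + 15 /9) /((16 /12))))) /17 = 1400 /5491-60 * sqrt(42) /5491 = 0.18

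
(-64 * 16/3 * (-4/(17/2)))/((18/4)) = 16384/459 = 35.69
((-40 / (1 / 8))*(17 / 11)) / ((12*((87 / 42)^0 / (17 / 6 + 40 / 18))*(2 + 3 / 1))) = -12376 / 297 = -41.67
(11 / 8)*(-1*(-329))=3619 / 8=452.38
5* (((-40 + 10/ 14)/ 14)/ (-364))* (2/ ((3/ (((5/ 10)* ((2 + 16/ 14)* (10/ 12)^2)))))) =378125/ 13484016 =0.03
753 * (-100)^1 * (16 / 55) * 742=-178792320 / 11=-16253847.27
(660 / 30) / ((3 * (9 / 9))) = 22 / 3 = 7.33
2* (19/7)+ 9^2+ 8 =661/7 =94.43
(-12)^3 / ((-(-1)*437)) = -1728 / 437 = -3.95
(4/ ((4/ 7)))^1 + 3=10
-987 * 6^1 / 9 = -658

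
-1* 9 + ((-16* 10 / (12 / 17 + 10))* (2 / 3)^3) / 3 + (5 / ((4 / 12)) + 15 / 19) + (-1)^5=604090 / 140049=4.31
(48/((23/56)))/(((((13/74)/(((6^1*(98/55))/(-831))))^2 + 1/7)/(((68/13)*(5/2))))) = 96128854671360/11737494758587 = 8.19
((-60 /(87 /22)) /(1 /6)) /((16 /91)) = -15015 /29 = -517.76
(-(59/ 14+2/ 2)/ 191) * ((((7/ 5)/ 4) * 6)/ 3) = -73/ 3820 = -0.02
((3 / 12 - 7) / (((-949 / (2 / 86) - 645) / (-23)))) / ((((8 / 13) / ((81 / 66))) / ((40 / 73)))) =-1089855 / 266287648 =-0.00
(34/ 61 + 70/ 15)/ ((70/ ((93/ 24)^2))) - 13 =-2434801/ 204960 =-11.88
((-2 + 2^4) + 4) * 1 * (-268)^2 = 1292832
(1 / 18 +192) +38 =4141 / 18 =230.06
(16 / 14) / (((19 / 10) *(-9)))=-80 / 1197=-0.07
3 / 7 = 0.43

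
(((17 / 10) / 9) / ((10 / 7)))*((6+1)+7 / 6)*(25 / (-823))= -5831 / 177768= -0.03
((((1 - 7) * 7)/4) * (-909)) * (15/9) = 31815/2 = 15907.50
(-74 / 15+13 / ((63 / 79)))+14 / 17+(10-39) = -90008 / 5355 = -16.81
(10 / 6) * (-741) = -1235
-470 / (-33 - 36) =470 / 69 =6.81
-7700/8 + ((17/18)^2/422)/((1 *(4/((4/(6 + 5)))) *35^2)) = -1773319432211/1842409800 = -962.50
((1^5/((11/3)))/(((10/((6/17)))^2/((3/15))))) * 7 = 189/397375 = 0.00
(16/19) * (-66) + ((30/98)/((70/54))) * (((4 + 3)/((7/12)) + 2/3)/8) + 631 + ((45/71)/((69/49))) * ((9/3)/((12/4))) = 24530200939/42569044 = 576.25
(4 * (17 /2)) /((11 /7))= 238 /11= 21.64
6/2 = 3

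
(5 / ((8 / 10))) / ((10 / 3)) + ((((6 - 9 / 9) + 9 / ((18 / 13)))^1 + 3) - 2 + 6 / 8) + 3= 145 / 8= 18.12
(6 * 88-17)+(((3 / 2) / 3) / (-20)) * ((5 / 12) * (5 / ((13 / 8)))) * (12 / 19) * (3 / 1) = 510.94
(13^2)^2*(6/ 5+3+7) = 1599416/ 5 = 319883.20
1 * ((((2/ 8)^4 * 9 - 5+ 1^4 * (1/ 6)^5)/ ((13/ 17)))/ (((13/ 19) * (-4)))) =99756935/ 42052608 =2.37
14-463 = -449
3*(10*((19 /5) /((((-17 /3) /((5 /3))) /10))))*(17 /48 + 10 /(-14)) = 57475 /476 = 120.75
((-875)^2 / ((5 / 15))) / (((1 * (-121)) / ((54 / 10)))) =-12403125 / 121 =-102505.17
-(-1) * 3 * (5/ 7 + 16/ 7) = 9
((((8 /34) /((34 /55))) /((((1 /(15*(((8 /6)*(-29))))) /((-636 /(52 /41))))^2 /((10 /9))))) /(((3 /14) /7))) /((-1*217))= -24462236500240000 /4542213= -5385532668.82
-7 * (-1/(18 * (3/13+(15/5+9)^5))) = 13/8318106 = 0.00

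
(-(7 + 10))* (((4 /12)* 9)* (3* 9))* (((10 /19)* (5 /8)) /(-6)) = 11475 /152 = 75.49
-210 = -210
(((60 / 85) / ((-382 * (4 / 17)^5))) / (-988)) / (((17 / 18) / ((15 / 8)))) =1989765 / 386473984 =0.01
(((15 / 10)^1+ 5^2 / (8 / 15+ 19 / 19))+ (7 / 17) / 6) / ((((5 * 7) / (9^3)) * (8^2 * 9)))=16173 / 25024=0.65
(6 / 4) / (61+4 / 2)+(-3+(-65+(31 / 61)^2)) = -10583093 / 156282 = -67.72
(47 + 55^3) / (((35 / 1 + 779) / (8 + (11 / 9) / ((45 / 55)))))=21329753 / 10989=1941.01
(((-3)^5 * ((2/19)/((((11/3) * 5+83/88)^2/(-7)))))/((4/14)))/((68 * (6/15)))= 10585080/170714867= 0.06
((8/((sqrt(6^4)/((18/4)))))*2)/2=1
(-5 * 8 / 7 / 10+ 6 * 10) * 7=416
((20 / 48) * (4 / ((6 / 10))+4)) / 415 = 8 / 747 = 0.01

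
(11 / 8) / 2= 11 / 16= 0.69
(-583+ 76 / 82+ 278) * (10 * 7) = -872690 / 41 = -21285.12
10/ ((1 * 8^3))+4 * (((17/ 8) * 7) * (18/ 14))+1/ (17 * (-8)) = 332981/ 4352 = 76.51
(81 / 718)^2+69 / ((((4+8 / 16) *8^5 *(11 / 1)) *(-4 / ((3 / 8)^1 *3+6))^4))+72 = 1753934108819175405 / 24355745923334144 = 72.01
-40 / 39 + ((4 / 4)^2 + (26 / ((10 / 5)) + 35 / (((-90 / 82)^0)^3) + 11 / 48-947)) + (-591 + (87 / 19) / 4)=-17649455 / 11856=-1488.65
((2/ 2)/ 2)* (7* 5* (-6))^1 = -105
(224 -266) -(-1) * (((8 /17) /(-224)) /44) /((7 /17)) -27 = -595057 /8624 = -69.00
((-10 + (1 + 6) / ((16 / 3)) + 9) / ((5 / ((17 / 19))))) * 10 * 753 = 64005 / 152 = 421.09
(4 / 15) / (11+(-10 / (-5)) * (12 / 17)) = 68 / 3165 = 0.02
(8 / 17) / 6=4 / 51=0.08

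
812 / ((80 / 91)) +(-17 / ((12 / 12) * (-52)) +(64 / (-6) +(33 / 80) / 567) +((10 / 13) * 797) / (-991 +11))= 1255782089 / 1375920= 912.69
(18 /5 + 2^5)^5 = 178689902368 /3125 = 57180768.76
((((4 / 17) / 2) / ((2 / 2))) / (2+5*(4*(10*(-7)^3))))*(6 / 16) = -1 / 1554888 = -0.00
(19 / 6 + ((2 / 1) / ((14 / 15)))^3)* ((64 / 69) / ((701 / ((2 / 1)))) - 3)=-3880652893 / 99543402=-38.98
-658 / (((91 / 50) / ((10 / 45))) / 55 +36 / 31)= -112189000 / 223389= -502.21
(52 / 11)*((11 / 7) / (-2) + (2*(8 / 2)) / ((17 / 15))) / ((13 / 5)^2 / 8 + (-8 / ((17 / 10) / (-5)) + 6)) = 7763600 / 7952021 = 0.98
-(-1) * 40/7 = 40/7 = 5.71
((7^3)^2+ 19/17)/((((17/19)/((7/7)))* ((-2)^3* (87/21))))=-66501729/16762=-3967.41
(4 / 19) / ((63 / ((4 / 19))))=16 / 22743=0.00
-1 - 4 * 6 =-25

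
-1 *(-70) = 70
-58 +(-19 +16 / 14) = -531 / 7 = -75.86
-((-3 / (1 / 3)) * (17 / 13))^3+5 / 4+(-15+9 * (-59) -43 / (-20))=11947424 / 10985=1087.61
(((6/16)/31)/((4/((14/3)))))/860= 7/426560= 0.00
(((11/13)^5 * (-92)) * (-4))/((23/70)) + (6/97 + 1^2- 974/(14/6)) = 17506706571/252107947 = 69.44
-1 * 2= -2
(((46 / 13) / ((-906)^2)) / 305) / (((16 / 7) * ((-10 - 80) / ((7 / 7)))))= -161 / 2343322612800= -0.00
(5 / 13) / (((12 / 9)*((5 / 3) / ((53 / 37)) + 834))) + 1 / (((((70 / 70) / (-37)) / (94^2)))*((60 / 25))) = -2821885761625 / 20715396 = -136221.67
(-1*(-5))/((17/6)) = 30/17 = 1.76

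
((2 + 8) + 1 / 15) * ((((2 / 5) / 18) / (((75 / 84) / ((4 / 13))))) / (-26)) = -8456 / 2851875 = -0.00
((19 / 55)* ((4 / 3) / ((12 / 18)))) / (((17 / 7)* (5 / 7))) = 1862 / 4675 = 0.40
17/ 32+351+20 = 11889/ 32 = 371.53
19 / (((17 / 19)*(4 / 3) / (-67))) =-72561 / 68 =-1067.07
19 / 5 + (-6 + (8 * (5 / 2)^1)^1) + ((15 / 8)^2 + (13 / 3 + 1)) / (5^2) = 87139 / 4800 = 18.15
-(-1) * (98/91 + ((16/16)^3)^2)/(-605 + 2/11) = -297/86489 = -0.00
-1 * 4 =-4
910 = 910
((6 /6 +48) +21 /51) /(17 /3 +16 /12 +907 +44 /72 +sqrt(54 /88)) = 171132885 /3167665114 - 25515*sqrt(33) /3167665114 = 0.05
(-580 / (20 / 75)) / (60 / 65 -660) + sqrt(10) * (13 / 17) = 13 * sqrt(10) / 17 + 9425 / 2856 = 5.72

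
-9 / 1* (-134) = 1206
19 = 19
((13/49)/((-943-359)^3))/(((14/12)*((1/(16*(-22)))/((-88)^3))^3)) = -44859600410909648720232448/31543932231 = -1422130889782460.00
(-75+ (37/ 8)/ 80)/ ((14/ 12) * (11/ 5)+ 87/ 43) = -6187227/ 378944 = -16.33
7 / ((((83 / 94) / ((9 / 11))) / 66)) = 35532 / 83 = 428.10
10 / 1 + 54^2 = 2926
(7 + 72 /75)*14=2786 /25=111.44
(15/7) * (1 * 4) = 8.57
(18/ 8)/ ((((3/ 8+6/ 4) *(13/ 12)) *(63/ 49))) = 0.86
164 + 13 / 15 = 2473 / 15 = 164.87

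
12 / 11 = 1.09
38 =38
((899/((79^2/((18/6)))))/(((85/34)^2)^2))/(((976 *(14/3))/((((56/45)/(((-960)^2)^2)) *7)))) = 6293/252614909952000000000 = 0.00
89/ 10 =8.90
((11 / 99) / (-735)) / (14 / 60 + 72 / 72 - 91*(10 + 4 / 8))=1 / 6312474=0.00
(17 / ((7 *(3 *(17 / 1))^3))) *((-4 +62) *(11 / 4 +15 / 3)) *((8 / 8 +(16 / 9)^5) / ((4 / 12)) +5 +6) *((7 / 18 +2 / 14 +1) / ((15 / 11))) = 1263609665813 / 2031948720270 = 0.62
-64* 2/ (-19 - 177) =32/ 49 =0.65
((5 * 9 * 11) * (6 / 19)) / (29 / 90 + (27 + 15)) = 267300 / 72371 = 3.69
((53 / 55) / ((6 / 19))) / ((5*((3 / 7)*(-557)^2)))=7049 / 1535732550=0.00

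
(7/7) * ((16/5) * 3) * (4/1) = 192/5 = 38.40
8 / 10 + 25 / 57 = 353 / 285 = 1.24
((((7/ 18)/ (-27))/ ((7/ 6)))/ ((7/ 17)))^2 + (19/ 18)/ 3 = 226811/ 642978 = 0.35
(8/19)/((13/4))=32/247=0.13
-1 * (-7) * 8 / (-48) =-7 / 6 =-1.17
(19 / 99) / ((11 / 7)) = 133 / 1089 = 0.12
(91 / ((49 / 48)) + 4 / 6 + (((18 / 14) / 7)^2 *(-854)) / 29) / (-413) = -2650360 / 12324333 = -0.22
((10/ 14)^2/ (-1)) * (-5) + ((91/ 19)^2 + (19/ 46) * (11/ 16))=335554985/ 13019104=25.77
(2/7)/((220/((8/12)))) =1/1155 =0.00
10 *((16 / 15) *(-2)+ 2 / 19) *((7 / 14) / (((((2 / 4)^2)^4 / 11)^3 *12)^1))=-3226753564672 / 171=-18869903886.97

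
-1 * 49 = -49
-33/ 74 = -0.45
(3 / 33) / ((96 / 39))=13 / 352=0.04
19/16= 1.19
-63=-63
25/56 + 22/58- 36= -57123/1624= -35.17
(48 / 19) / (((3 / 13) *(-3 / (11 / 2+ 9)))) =-3016 / 57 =-52.91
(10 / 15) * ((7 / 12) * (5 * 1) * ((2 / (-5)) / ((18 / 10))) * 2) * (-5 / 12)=0.36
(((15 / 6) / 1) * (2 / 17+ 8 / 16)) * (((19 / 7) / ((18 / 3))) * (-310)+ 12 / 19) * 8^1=-557030 / 323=-1724.55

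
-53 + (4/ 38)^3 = -363519/ 6859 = -53.00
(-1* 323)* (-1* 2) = 646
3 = 3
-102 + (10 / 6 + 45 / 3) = -256 / 3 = -85.33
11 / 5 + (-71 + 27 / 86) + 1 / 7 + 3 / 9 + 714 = 5833291 / 9030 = 645.99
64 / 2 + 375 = 407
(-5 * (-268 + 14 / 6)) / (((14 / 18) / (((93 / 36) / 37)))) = 123535 / 1036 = 119.24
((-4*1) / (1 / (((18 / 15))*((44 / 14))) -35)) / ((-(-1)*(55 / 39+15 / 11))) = 113256 / 2728075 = 0.04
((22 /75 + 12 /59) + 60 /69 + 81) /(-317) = -8382829 /32262675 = -0.26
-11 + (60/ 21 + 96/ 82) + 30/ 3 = 869/ 287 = 3.03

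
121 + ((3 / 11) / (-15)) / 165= 1098074 / 9075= 121.00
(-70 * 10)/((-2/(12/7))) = 600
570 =570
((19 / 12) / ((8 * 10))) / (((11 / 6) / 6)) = 57 / 880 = 0.06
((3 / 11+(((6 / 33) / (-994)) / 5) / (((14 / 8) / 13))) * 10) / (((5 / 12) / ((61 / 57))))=25440904 / 3635555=7.00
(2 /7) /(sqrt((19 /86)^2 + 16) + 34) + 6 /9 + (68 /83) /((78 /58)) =1.28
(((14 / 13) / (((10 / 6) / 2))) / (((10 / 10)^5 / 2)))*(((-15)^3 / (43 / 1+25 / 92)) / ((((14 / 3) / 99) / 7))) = -29935.86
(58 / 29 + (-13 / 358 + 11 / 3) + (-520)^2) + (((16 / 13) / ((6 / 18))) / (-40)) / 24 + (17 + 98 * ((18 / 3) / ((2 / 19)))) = 38536324433 / 139620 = 276008.63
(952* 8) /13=7616 /13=585.85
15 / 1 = 15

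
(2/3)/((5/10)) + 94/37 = 430/111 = 3.87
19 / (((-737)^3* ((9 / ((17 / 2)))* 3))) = -323 / 21617039862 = -0.00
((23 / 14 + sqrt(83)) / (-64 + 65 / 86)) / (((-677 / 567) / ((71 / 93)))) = 631971 / 38049431 + 54954 * sqrt(83) / 5435633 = 0.11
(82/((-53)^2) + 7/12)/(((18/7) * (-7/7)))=-144529/606744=-0.24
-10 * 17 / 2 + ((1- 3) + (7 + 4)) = -76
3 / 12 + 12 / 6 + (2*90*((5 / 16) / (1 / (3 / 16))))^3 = 1175.45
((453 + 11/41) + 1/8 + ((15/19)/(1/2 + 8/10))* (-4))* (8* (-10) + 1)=-2886289569/81016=-35626.17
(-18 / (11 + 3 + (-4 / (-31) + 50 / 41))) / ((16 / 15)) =-171585 / 156064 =-1.10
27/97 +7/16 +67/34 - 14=-298497/26384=-11.31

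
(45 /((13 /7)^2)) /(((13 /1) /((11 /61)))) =24255 /134017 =0.18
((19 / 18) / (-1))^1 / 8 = -19 / 144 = -0.13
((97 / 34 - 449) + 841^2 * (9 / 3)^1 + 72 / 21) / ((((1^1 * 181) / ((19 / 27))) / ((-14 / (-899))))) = 9592972073 / 74688021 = 128.44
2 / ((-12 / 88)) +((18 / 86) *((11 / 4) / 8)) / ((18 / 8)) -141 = -160615 / 1032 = -155.63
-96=-96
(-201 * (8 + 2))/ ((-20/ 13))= 2613/ 2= 1306.50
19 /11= 1.73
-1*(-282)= 282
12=12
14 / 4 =7 / 2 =3.50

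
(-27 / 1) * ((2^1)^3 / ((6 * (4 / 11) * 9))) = -11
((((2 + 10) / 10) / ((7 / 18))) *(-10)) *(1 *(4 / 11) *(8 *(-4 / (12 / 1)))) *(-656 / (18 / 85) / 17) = -419840 / 77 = -5452.47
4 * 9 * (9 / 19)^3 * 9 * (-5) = -1180980 / 6859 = -172.18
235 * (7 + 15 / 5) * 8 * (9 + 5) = 263200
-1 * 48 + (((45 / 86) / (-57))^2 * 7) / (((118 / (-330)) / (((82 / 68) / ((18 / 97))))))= -514284282531 / 10711863472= -48.01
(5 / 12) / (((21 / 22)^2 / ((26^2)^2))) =208972.40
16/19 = 0.84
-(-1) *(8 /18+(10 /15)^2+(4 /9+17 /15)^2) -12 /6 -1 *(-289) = 290.38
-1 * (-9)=9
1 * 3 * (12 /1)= 36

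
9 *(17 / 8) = 153 / 8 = 19.12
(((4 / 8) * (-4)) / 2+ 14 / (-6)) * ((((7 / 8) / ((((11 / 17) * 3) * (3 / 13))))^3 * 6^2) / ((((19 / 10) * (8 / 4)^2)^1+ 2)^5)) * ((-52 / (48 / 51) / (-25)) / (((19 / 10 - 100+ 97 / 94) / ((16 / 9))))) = 120174159790628125 / 270705657709798096896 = 0.00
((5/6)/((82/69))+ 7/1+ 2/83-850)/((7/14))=-11465043/6806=-1684.55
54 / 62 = 27 / 31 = 0.87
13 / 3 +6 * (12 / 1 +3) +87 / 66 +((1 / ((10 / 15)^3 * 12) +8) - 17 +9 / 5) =468509 / 5280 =88.73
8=8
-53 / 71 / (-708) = 53 / 50268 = 0.00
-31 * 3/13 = -93/13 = -7.15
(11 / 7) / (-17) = -11 / 119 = -0.09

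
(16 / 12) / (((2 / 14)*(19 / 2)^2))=112 / 1083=0.10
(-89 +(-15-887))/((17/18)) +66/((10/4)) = -86946/85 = -1022.89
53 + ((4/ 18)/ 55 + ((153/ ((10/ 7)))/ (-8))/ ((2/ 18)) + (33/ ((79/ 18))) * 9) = 117269/ 625680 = 0.19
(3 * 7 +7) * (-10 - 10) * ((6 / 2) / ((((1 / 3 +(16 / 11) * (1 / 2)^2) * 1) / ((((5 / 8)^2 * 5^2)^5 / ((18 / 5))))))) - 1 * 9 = -183582333691272821 / 3087007744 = -59469346.67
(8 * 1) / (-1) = -8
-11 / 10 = -1.10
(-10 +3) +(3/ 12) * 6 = -11/ 2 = -5.50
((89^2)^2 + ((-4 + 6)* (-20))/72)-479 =62741761.44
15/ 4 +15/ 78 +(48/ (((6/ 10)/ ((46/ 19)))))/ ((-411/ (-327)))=21391855/ 135356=158.04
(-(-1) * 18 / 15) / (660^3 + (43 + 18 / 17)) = 0.00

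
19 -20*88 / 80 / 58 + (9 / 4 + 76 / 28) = 19151 / 812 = 23.58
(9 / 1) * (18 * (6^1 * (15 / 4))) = 3645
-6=-6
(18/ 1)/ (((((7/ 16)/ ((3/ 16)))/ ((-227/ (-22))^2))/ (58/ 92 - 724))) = -382602825/ 644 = -594103.77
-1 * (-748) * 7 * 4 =20944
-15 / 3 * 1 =-5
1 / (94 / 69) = 69 / 94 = 0.73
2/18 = 1/9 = 0.11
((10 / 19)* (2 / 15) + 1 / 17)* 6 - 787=-253951 / 323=-786.23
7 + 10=17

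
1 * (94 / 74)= 47 / 37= 1.27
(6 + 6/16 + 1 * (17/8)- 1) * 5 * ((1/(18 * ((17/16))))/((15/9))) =20/17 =1.18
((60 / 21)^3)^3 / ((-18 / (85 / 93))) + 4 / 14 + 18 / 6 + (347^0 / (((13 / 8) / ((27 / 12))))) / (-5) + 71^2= 9659408516237488 / 2195437988835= 4399.76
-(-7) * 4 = 28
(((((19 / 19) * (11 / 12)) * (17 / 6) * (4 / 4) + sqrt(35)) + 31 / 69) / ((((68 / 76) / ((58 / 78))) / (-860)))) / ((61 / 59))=-27957740 * sqrt(35) / 40443- 35261699575 / 16743402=-6195.72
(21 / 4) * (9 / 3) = 63 / 4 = 15.75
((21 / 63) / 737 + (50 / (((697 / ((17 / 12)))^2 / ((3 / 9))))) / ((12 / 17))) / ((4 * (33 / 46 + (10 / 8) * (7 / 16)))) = 40609007 / 373505145354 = 0.00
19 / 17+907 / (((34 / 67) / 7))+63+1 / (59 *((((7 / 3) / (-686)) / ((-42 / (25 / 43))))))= 648708201 / 50150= 12935.36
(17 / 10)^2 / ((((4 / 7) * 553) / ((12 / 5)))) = 867 / 39500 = 0.02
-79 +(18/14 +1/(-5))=-2727/35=-77.91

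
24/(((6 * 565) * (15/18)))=24/2825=0.01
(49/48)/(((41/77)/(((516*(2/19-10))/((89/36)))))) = -274508388/69331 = -3959.39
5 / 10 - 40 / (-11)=91 / 22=4.14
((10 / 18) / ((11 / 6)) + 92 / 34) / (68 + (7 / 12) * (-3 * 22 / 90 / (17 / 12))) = 8440 / 189893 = 0.04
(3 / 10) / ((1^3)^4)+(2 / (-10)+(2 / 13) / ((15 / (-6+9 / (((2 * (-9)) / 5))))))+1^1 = 1.01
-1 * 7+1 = -6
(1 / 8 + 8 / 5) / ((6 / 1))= 23 / 80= 0.29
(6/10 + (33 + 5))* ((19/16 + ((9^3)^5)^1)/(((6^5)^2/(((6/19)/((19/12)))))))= 635791815908279779/24253655040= 26214268.11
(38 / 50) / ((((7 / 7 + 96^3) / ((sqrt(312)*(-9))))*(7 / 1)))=-342*sqrt(78) / 154828975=-0.00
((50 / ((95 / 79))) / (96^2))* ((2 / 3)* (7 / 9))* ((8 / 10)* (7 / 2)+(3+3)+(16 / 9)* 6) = 40369 / 886464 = 0.05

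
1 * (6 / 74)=3 / 37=0.08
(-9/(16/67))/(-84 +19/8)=603/1306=0.46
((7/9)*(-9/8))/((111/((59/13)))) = -413/11544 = -0.04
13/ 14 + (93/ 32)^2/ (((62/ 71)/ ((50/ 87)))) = 6.49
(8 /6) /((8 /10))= 5 /3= 1.67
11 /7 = 1.57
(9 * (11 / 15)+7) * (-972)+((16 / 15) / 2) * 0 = -66096 / 5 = -13219.20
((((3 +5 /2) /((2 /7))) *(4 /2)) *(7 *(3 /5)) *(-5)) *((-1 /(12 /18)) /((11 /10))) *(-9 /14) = -2835 /4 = -708.75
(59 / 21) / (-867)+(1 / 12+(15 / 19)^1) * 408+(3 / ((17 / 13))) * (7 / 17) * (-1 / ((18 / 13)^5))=355.92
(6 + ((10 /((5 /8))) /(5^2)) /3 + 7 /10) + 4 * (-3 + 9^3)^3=229594306637 /150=1530628710.91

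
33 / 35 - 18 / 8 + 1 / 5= -31 / 28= -1.11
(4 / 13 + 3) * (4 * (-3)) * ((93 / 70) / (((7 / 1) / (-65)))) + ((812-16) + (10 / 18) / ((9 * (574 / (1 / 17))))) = 1285.67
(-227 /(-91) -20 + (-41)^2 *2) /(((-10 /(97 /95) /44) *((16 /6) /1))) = -974221149 /172900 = -5634.59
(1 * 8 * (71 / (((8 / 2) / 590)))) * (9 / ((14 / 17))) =6409170 / 7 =915595.71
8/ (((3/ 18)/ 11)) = 528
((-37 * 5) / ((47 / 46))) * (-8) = 68080 / 47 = 1448.51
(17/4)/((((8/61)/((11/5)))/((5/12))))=11407/384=29.71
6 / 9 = 2 / 3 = 0.67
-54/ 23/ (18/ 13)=-39/ 23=-1.70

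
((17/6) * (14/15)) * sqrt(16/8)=119 * sqrt(2)/45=3.74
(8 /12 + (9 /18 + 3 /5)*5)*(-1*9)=-111 /2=-55.50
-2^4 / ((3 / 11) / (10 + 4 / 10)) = -610.13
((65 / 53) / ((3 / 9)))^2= 38025 / 2809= 13.54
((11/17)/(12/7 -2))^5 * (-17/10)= 2706784157/26726720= 101.28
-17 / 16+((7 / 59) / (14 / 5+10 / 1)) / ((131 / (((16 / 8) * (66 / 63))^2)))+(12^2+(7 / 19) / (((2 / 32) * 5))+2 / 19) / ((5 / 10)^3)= 859446348907 / 740129040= 1161.21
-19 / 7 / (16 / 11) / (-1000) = 209 / 112000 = 0.00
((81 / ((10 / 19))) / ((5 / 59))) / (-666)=-10089 / 3700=-2.73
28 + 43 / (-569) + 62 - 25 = 36942 / 569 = 64.92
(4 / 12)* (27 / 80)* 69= 621 / 80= 7.76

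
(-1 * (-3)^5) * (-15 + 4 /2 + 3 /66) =-69255 /22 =-3147.95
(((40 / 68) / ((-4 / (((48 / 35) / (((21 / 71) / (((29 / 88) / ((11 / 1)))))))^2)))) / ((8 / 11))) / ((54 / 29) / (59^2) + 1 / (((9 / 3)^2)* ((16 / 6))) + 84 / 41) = -105280956397374 / 56420453330078915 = -0.00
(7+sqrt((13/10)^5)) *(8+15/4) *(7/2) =55601 *sqrt(130)/8000+2303/8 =367.12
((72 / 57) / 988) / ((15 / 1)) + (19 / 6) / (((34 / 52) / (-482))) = -2793602008 / 1196715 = -2334.39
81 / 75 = 27 / 25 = 1.08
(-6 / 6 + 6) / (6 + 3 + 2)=5 / 11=0.45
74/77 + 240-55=14319/77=185.96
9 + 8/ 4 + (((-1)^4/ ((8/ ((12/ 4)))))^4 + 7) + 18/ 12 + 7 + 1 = 112721/ 4096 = 27.52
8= 8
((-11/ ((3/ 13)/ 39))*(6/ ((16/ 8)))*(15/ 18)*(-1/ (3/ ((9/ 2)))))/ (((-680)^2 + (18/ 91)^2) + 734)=76971895/ 5113617304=0.02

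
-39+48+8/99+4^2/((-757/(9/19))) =12916061/1423917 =9.07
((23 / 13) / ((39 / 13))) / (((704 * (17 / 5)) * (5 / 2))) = 23 / 233376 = 0.00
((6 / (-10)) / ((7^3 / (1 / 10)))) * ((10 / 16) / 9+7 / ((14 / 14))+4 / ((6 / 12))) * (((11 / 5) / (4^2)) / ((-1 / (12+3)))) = 0.01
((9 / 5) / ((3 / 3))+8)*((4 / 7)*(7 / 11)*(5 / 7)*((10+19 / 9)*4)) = 12208 / 99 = 123.31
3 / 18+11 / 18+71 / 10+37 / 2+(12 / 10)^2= 6259 / 225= 27.82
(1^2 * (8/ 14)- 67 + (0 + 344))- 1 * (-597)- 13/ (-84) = 73477/ 84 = 874.73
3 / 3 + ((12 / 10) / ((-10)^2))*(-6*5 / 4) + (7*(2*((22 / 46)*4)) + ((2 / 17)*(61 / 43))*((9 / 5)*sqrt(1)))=47064663 / 1681300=27.99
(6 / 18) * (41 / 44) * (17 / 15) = 697 / 1980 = 0.35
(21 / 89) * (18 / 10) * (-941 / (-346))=177849 / 153970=1.16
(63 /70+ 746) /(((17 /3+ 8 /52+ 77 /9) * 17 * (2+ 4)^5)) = 97097 /247052160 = 0.00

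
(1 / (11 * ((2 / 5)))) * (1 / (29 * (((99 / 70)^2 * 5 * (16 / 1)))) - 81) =-460449755 / 25012152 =-18.41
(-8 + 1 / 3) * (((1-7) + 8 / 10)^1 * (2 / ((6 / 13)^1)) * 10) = 15548 / 9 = 1727.56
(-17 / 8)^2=289 / 64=4.52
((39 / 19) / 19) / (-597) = -13 / 71839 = -0.00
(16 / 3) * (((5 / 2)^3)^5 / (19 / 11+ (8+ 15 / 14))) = 2349853515625 / 5108736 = 459967.69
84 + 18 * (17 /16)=825 /8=103.12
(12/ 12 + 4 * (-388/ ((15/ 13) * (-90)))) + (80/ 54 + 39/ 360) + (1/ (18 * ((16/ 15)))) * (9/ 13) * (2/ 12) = 364853/ 20800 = 17.54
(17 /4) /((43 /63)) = 1071 /172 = 6.23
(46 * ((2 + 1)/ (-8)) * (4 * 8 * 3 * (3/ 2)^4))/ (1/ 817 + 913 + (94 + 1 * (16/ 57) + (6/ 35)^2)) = -50342498325/ 6048854072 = -8.32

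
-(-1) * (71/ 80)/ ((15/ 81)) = 4.79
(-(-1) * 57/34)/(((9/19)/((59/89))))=21299/9078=2.35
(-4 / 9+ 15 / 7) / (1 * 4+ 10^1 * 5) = 107 / 3402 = 0.03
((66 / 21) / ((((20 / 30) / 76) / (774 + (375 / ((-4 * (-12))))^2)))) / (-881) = -134033163 / 394688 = -339.59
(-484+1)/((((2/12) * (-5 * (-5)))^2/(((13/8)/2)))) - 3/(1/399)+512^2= 652310989/2500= 260924.40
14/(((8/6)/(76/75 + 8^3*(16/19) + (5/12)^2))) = 207006709/45600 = 4539.62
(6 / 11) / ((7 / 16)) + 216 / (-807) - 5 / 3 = -42725 / 62139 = -0.69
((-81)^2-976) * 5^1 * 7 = 195475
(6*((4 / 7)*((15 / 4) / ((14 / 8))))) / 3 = 120 / 49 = 2.45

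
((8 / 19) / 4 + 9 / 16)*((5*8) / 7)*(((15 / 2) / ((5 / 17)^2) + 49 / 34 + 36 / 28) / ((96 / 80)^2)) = 38576525 / 162792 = 236.97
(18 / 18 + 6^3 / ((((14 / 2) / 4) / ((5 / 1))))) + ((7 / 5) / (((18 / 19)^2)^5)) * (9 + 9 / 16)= 142435282100321993 / 222162405212160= 641.13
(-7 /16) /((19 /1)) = -7 /304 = -0.02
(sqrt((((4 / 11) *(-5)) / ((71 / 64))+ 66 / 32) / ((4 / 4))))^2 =5293 / 12496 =0.42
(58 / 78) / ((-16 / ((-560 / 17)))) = 1015 / 663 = 1.53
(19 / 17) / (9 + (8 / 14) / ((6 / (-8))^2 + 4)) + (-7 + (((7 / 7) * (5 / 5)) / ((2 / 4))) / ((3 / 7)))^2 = 3971660 / 713439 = 5.57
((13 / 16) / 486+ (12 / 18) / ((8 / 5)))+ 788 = 6130741 / 7776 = 788.42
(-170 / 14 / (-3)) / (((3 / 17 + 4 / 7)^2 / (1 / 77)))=0.09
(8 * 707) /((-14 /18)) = -7272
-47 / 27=-1.74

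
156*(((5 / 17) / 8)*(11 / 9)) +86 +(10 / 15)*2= 9623 / 102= 94.34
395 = 395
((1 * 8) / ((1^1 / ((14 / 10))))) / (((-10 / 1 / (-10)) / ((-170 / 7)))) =-272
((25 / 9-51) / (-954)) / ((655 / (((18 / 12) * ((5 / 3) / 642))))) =217 / 722099772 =0.00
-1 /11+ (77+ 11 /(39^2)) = 1286887 /16731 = 76.92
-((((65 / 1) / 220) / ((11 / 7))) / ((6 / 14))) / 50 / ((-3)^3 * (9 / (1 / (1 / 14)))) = 4459 / 8820900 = 0.00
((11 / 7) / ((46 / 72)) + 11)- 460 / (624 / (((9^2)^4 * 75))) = -19925250870191 / 8372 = -2379986964.91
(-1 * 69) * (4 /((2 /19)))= -2622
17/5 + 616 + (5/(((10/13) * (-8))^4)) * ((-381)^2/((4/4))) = 9220068121/8192000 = 1125.50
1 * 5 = 5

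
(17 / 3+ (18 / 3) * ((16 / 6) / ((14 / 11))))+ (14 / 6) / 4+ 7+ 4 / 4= 751 / 28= 26.82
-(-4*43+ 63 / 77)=1883 / 11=171.18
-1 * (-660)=660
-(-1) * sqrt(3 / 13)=sqrt(39) / 13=0.48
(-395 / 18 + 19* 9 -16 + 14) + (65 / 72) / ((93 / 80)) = 247471 / 1674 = 147.83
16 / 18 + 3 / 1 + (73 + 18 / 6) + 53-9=1115 / 9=123.89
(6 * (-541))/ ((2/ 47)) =-76281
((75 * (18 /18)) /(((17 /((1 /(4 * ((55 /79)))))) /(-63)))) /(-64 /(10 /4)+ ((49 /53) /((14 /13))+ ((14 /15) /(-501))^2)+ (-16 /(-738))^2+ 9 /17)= 375630157778155875 /91122803857730546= 4.12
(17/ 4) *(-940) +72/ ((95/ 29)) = -377437/ 95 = -3973.02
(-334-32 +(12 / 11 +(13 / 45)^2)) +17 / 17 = -8104216 / 22275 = -363.83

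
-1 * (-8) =8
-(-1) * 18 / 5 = 18 / 5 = 3.60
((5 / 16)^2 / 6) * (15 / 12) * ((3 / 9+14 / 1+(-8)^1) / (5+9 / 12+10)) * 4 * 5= 11875 / 72576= 0.16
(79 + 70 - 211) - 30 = -92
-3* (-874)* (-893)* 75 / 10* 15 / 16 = -263412675 / 16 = -16463292.19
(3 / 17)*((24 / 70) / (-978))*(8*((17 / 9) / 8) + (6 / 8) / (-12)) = -263 / 2327640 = -0.00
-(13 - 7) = -6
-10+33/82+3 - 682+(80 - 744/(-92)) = -1132563/1886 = -600.51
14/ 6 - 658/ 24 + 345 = 3839/ 12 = 319.92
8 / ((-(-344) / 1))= 1 / 43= 0.02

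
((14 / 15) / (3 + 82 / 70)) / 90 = 49 / 19710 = 0.00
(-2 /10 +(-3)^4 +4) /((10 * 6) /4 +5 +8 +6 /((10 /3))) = 424 /149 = 2.85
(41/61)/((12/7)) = 0.39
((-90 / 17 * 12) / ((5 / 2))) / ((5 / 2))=-864 / 85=-10.16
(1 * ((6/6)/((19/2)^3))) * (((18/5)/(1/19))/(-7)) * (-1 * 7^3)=7056/1805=3.91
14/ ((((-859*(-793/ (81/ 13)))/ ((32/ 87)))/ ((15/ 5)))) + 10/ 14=1284291511/ 1797652493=0.71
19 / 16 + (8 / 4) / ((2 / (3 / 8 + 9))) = 169 / 16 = 10.56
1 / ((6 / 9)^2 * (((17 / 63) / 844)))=119637 / 17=7037.47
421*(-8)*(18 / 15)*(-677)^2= -1852382486.40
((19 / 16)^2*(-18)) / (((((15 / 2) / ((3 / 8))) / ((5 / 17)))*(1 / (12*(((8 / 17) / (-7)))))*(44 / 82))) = 399627 / 712096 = 0.56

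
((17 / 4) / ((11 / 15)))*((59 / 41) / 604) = 15045 / 1089616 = 0.01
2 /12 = 1 /6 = 0.17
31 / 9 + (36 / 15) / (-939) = 48479 / 14085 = 3.44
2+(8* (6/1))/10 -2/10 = 33/5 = 6.60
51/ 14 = 3.64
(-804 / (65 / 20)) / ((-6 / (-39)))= -1608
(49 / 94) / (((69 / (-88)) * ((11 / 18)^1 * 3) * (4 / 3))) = -294 / 1081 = -0.27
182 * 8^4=745472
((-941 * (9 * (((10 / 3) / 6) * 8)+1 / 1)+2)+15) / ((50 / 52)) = -1002664 / 25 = -40106.56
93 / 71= 1.31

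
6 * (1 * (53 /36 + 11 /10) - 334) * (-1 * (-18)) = -178971 /5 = -35794.20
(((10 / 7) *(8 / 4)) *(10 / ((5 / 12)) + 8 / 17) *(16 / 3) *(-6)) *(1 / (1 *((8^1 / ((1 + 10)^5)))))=-5359777280 / 119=-45040145.21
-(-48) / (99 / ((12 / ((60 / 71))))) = 1136 / 165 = 6.88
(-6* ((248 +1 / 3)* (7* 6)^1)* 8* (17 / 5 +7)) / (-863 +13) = 2603328 / 425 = 6125.48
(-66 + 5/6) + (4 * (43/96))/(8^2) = -33351/512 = -65.14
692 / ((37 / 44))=30448 / 37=822.92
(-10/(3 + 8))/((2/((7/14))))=-5/22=-0.23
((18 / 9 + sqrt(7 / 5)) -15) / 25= -13 / 25 + sqrt(35) / 125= -0.47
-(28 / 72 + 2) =-43 / 18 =-2.39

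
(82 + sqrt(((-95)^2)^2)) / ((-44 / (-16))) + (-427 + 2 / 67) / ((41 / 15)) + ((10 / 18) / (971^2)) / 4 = 3236313231539921 / 1025633753892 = 3155.43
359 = 359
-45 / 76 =-0.59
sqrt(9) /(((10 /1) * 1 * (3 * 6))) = 1 /60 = 0.02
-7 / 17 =-0.41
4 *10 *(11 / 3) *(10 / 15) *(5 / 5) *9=880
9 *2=18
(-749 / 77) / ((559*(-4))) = 107 / 24596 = 0.00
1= 1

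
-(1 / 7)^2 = -1 / 49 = -0.02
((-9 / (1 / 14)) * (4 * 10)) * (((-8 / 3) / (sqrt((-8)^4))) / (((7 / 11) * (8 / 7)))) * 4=1155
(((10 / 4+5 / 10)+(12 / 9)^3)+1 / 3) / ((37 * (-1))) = -154 / 999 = -0.15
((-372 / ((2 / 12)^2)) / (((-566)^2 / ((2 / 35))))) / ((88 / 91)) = -10881 / 4404895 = -0.00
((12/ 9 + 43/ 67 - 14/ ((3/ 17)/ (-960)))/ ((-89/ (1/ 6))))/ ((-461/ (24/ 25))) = 0.30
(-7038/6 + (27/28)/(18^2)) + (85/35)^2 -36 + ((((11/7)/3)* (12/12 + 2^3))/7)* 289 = -2371913/2352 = -1008.47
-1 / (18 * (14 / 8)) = -2 / 63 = -0.03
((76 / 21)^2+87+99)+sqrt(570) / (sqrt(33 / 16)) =4* sqrt(2090) / 11+87802 / 441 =215.72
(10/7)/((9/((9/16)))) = 5/56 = 0.09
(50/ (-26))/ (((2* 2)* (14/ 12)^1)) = -75/ 182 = -0.41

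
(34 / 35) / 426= 17 / 7455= 0.00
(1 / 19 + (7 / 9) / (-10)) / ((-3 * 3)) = 43 / 15390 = 0.00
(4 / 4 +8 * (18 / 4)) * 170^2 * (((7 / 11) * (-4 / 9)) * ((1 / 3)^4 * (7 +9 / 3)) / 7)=-42772000 / 8019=-5333.83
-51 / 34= -1.50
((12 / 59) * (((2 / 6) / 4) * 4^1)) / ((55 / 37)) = 148 / 3245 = 0.05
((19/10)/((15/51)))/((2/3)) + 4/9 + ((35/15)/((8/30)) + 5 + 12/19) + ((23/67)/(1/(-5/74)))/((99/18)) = 2857463189/116574975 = 24.51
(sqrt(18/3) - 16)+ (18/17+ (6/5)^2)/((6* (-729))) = -1652459/103275+ sqrt(6) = -13.55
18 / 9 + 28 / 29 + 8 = 10.97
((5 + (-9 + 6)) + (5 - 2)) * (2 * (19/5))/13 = 38/13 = 2.92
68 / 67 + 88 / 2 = 3016 / 67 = 45.01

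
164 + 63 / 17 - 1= 2834 / 17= 166.71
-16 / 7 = -2.29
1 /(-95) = -1 /95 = -0.01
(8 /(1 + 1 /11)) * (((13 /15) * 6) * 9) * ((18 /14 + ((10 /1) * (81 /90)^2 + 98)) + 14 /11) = 6526026 /175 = 37291.58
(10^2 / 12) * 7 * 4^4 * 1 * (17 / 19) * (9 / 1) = 2284800 / 19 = 120252.63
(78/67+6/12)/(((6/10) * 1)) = 1115/402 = 2.77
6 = 6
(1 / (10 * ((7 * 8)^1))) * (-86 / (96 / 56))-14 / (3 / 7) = -5241 / 160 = -32.76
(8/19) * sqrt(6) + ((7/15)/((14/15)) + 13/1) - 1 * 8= 8 * sqrt(6)/19 + 11/2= 6.53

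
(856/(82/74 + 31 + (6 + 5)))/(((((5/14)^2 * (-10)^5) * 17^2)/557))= -108052987/36012109375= -0.00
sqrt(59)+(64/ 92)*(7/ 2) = 56/ 23+sqrt(59) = 10.12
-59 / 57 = -1.04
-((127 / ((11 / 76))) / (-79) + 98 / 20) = 53939 / 8690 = 6.21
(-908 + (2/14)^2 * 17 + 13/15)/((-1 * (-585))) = -666488/429975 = -1.55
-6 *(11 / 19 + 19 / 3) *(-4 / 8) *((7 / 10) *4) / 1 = 5516 / 95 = 58.06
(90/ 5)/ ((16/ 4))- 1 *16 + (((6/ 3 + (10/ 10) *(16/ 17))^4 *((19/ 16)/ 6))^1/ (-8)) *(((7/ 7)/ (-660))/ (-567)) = -3450578724023/ 300050194752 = -11.50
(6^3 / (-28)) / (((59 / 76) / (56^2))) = -1838592 / 59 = -31162.58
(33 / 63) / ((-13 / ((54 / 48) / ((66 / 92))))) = -0.06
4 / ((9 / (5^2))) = 100 / 9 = 11.11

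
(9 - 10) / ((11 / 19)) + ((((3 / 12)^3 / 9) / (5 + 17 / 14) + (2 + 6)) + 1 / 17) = 29667613 / 4685472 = 6.33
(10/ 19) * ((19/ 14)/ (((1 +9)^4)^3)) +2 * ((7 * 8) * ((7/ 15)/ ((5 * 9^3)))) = 43904000002187/ 3061800000000000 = 0.01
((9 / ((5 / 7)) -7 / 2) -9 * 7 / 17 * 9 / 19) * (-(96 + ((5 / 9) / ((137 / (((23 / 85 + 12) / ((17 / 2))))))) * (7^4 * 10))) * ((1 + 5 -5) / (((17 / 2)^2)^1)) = -3999375736552 / 166314949695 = -24.05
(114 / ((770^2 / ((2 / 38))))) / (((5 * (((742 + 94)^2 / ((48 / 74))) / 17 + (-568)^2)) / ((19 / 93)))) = 969 / 904576795545500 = 0.00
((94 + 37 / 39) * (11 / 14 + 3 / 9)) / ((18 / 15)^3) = 3107875 / 50544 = 61.49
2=2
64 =64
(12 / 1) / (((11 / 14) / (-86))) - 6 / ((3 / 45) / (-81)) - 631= 58801 / 11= 5345.55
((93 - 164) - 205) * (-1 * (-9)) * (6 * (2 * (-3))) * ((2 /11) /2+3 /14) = 2101464 /77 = 27291.74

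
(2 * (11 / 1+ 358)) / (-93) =-246 / 31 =-7.94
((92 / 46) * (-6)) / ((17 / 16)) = -192 / 17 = -11.29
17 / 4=4.25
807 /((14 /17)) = 13719 /14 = 979.93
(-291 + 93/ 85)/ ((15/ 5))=-8214/ 85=-96.64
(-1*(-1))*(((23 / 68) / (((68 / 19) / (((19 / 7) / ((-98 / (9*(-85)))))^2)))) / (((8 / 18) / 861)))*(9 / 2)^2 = 28644833760975 / 17210368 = 1664394.03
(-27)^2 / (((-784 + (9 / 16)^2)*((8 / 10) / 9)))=-2099520 / 200623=-10.47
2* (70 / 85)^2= 392 / 289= 1.36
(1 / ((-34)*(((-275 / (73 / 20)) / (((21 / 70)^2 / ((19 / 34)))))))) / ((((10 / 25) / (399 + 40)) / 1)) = 288423 / 4180000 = 0.07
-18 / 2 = -9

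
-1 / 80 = -0.01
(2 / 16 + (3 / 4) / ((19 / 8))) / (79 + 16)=67 / 14440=0.00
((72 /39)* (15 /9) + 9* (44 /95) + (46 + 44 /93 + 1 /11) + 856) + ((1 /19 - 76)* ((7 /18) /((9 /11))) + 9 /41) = 814846531547 /932392890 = 873.93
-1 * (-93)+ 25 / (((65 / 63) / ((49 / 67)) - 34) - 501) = 30622299 / 329438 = 92.95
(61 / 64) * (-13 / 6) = -793 / 384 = -2.07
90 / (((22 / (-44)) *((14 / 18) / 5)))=-8100 / 7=-1157.14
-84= -84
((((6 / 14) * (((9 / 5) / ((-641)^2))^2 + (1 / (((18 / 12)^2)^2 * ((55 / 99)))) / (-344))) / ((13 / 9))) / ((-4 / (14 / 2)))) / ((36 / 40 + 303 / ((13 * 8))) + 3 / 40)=1688231930263 / 12232084677845255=0.00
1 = 1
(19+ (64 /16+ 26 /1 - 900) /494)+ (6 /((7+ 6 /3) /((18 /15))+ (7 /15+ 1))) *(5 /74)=17.28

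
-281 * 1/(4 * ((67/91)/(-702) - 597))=8975421/76275242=0.12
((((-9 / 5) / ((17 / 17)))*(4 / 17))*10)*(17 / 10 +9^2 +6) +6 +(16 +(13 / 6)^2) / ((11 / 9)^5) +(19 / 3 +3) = -57946902769 / 164272020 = -352.75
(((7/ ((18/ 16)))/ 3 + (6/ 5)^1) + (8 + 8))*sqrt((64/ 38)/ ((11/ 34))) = 43.98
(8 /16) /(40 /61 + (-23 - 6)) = -61 /3458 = -0.02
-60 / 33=-1.82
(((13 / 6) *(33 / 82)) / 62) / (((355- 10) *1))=143 / 3507960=0.00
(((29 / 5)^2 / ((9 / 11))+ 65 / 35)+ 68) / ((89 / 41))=51.12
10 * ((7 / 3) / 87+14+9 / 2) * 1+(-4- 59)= 31912 / 261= 122.27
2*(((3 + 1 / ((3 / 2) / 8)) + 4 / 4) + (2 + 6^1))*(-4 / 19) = -416 / 57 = -7.30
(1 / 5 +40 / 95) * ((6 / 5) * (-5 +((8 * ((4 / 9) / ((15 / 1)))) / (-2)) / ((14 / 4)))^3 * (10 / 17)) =-25404547117948 / 454304143125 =-55.92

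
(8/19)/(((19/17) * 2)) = 68/361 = 0.19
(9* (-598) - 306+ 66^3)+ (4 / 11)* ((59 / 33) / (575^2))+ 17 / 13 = 439684341919943 / 1560219375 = 281809.31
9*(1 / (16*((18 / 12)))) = 3 / 8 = 0.38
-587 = -587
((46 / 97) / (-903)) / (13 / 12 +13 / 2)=-184 / 2656927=-0.00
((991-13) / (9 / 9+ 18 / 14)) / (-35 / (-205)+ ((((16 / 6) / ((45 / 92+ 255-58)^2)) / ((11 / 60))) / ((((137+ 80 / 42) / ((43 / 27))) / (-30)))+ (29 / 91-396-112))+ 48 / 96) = -405830391502385522673 / 480888944356012182292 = -0.84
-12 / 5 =-2.40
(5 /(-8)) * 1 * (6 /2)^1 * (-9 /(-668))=-135 /5344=-0.03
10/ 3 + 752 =2266/ 3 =755.33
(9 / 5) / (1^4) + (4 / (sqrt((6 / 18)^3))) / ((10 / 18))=9 / 5 + 108 * sqrt(3) / 5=39.21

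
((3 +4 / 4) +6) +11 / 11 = 11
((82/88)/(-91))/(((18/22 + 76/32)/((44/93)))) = -3608/2378103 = -0.00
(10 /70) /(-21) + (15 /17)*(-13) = -28682 /2499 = -11.48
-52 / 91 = -4 / 7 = -0.57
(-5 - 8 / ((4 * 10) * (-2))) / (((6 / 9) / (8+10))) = -1323 / 10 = -132.30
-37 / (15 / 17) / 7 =-629 / 105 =-5.99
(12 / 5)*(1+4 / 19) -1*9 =-579 / 95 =-6.09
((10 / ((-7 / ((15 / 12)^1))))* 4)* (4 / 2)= -100 / 7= -14.29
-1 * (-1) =1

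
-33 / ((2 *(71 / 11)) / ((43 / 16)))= -15609 / 2272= -6.87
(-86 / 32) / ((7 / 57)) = -2451 / 112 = -21.88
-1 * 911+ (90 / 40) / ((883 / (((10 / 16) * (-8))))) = -3217697 / 3532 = -911.01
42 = 42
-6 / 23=-0.26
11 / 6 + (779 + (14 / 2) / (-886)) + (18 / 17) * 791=36563491 / 22593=1618.35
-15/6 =-5/2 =-2.50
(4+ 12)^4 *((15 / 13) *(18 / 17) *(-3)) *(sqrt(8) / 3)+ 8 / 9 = 8 / 9-35389440 *sqrt(2) / 221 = -226461.67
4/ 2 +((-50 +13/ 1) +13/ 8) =-267/ 8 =-33.38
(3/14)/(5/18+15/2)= 27/980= 0.03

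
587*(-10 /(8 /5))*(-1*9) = 132075 /4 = 33018.75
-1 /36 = -0.03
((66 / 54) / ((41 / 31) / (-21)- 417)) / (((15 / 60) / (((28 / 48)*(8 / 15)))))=-33418 / 9163395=-0.00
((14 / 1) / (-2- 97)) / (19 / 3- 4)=-2 / 33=-0.06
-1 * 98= -98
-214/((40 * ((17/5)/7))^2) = -5243/9248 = -0.57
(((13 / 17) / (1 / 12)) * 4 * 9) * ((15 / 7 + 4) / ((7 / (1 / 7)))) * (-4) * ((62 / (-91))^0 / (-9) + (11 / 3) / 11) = -214656 / 5831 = -36.81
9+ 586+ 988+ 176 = 1759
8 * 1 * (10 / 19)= 80 / 19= 4.21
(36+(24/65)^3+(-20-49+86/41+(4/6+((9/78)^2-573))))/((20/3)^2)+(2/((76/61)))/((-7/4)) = -34715541984083/2396048200000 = -14.49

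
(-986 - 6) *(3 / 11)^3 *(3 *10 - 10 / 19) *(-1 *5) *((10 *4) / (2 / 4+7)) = 399974400 / 25289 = 15816.14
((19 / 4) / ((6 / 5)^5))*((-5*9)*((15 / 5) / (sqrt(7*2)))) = -296875*sqrt(14) / 16128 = -68.87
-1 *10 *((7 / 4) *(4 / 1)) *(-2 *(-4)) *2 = -1120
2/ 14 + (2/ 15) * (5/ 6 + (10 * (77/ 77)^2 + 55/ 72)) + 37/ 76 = 7814/ 3591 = 2.18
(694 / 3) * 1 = 694 / 3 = 231.33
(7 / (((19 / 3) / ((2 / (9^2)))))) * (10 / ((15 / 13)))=364 / 1539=0.24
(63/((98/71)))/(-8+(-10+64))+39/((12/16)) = 34127/644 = 52.99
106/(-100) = -53/50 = -1.06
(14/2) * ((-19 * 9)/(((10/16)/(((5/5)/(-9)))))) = 1064/5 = 212.80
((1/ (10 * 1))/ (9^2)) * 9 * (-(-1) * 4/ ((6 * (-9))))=-1/ 1215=-0.00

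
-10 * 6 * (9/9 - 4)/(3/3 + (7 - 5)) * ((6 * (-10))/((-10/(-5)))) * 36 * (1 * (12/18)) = -43200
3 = 3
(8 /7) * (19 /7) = 152 /49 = 3.10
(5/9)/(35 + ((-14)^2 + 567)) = 0.00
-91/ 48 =-1.90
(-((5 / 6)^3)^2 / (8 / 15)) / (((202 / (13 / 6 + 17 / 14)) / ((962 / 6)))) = -2668046875 / 1583318016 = -1.69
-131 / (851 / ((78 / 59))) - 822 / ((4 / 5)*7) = -103322547 / 702926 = -146.99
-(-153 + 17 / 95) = 14518 / 95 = 152.82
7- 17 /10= 53 /10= 5.30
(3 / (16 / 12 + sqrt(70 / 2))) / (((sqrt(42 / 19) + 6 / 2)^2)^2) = 1172889 / ((4 + 3 * sqrt(35)) * (sqrt(798) + 57)^4) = 0.00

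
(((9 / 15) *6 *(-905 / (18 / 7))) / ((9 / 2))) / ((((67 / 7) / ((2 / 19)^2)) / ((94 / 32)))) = -416843 / 435366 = -0.96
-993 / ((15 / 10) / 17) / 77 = -11254 / 77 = -146.16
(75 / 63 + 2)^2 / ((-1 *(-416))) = 4489 / 183456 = 0.02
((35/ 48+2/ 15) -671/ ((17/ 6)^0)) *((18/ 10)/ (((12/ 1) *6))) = -53611/ 3200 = -16.75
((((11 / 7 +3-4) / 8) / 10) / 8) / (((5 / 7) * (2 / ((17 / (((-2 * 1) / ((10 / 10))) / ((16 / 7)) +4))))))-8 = -39983 / 5000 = -8.00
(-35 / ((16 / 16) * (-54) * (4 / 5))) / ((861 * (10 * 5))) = 1 / 53136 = 0.00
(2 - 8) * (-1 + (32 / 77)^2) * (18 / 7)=529740 / 41503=12.76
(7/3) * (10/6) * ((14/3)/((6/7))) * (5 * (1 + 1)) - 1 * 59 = 152.73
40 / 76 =10 / 19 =0.53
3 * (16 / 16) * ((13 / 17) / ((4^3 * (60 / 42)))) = 273 / 10880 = 0.03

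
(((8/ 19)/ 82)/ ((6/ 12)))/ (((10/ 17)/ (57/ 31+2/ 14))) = 5848/ 169043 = 0.03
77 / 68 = 1.13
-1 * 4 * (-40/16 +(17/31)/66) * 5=50980/1023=49.83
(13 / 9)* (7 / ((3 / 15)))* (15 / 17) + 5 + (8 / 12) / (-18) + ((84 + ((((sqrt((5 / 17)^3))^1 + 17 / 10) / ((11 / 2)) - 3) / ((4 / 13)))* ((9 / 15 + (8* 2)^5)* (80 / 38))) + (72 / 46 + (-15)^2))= -212979424673668 / 11032065 + 1363149580* sqrt(85) / 60401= -19097420.67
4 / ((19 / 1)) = 4 / 19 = 0.21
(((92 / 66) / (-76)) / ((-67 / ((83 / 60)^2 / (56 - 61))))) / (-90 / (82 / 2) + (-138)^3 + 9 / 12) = 6496327 / 162954440337645000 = 0.00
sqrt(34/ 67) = sqrt(2278)/ 67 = 0.71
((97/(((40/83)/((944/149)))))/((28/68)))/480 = 8075153/1251600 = 6.45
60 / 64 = 15 / 16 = 0.94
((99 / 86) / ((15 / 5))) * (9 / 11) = 27 / 86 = 0.31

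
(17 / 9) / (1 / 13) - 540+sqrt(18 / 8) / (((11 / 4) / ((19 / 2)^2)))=-92311 / 198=-466.22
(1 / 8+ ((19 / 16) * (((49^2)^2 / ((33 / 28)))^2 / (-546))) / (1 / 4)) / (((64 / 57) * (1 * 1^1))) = -1343673848789300683 / 7248384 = -185375643562.66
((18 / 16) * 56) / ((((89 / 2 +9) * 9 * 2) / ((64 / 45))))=448 / 4815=0.09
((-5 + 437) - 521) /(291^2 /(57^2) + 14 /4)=-64258 /21345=-3.01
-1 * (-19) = 19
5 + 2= 7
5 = 5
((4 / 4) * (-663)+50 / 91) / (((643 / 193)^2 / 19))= -1133.97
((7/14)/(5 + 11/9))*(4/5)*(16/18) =2/35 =0.06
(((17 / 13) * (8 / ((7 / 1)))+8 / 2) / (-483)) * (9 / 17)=-1500 / 249067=-0.01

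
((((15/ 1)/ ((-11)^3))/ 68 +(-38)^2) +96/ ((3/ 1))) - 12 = 1464.00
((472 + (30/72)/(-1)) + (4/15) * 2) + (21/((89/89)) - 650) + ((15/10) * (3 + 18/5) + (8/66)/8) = -32333/220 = -146.97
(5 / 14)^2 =25 / 196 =0.13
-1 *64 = -64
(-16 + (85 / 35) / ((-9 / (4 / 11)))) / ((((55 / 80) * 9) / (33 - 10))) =-4105408 / 68607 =-59.84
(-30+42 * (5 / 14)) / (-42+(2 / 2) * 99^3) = -5 / 323419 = -0.00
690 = 690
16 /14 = 8 /7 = 1.14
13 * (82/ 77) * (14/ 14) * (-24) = -25584/ 77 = -332.26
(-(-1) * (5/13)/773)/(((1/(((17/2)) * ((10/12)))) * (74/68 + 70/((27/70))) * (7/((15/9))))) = 108375/23578832914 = 0.00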